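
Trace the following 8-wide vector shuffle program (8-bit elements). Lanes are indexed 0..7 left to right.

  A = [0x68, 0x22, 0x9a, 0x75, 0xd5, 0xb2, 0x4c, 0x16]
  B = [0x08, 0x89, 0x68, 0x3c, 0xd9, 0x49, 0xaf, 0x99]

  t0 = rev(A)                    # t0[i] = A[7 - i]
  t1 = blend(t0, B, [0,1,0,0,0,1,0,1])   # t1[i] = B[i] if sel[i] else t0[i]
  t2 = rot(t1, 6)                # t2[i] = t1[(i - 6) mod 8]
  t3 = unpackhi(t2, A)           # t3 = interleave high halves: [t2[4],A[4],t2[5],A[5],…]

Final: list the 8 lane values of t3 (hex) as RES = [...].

t0 = [0x16, 0x4c, 0xb2, 0xd5, 0x75, 0x9a, 0x22, 0x68]
t1 = [0x16, 0x89, 0xb2, 0xd5, 0x75, 0x49, 0x22, 0x99]
t2 = [0xb2, 0xd5, 0x75, 0x49, 0x22, 0x99, 0x16, 0x89]
t3 = [0x22, 0xd5, 0x99, 0xb2, 0x16, 0x4c, 0x89, 0x16]

RES = [0x22, 0xd5, 0x99, 0xb2, 0x16, 0x4c, 0x89, 0x16]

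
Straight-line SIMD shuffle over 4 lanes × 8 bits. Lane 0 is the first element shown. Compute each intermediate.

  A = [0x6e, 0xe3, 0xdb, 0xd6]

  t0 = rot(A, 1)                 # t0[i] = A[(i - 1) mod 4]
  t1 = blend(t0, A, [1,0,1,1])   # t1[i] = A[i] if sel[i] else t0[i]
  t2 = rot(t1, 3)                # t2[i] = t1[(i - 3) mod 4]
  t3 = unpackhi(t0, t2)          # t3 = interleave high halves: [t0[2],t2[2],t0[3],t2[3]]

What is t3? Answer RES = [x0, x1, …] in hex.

t0 = [0xd6, 0x6e, 0xe3, 0xdb]
t1 = [0x6e, 0x6e, 0xdb, 0xd6]
t2 = [0x6e, 0xdb, 0xd6, 0x6e]
t3 = [0xe3, 0xd6, 0xdb, 0x6e]

RES = [0xe3, 0xd6, 0xdb, 0x6e]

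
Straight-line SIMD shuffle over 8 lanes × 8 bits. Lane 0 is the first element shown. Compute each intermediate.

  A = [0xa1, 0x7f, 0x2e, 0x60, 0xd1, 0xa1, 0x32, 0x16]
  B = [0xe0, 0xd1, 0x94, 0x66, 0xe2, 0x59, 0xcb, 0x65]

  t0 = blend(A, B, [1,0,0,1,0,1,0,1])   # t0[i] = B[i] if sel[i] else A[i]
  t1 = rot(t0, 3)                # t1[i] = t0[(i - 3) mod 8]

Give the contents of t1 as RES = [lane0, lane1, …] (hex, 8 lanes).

RES = [ 0x59  0x32  0x65  0xe0  0x7f  0x2e  0x66  0xd1 ]

→ t0 |e0|7f|2e|66|d1|59|32|65|
→ t1 |59|32|65|e0|7f|2e|66|d1|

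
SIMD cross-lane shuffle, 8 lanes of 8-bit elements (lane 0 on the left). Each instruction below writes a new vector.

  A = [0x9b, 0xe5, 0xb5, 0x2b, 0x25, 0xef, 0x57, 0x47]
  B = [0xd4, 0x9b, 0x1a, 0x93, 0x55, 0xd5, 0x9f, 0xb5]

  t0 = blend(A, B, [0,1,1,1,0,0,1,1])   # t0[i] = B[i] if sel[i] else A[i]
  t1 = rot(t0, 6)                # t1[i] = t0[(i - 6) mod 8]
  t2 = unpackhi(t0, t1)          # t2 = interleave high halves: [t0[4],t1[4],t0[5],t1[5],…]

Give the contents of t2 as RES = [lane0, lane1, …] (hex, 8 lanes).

RES = [ 0x25  0x9f  0xef  0xb5  0x9f  0x9b  0xb5  0x9b ]

t0 = [0x9b, 0x9b, 0x1a, 0x93, 0x25, 0xef, 0x9f, 0xb5]
t1 = [0x1a, 0x93, 0x25, 0xef, 0x9f, 0xb5, 0x9b, 0x9b]
t2 = [0x25, 0x9f, 0xef, 0xb5, 0x9f, 0x9b, 0xb5, 0x9b]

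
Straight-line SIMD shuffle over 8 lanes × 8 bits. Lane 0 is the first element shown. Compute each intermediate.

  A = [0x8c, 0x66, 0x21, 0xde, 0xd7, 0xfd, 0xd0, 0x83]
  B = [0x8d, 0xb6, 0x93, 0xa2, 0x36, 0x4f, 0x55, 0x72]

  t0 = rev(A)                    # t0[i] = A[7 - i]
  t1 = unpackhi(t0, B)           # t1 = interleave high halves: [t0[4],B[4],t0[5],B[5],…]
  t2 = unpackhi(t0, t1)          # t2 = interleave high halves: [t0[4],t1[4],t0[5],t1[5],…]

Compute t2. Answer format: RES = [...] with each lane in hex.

RES = [0xde, 0x66, 0x21, 0x55, 0x66, 0x8c, 0x8c, 0x72]

→ t0 |83|d0|fd|d7|de|21|66|8c|
→ t1 |de|36|21|4f|66|55|8c|72|
→ t2 |de|66|21|55|66|8c|8c|72|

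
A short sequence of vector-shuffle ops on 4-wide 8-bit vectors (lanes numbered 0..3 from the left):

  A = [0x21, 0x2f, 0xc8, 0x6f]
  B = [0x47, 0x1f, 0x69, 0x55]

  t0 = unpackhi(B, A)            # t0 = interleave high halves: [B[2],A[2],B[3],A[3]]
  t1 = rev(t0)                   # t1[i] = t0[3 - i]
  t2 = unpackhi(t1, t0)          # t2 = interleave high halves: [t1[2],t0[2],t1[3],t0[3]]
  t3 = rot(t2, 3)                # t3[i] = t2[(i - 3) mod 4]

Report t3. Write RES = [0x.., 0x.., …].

→ t0 |69|c8|55|6f|
→ t1 |6f|55|c8|69|
→ t2 |c8|55|69|6f|
→ t3 |55|69|6f|c8|

RES = [0x55, 0x69, 0x6f, 0xc8]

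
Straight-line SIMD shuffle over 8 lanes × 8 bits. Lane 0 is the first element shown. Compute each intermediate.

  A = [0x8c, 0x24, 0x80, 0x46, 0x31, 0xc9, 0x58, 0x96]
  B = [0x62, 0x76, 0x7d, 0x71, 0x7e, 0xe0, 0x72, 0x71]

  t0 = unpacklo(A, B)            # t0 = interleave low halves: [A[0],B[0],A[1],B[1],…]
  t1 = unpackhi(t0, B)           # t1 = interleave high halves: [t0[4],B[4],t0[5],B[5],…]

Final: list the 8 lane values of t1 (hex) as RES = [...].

RES = [ 0x80  0x7e  0x7d  0xe0  0x46  0x72  0x71  0x71 ]

t0 = [0x8c, 0x62, 0x24, 0x76, 0x80, 0x7d, 0x46, 0x71]
t1 = [0x80, 0x7e, 0x7d, 0xe0, 0x46, 0x72, 0x71, 0x71]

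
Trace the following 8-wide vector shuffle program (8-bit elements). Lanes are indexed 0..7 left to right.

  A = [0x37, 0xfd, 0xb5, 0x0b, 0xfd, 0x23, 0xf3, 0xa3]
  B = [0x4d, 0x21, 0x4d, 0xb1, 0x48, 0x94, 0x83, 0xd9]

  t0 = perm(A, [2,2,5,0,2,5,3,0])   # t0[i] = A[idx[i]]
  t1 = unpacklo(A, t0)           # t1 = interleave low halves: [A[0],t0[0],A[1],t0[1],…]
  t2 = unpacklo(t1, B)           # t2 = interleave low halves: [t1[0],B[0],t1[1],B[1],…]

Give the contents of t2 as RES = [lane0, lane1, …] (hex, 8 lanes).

→ t0 |b5|b5|23|37|b5|23|0b|37|
→ t1 |37|b5|fd|b5|b5|23|0b|37|
→ t2 |37|4d|b5|21|fd|4d|b5|b1|

RES = [0x37, 0x4d, 0xb5, 0x21, 0xfd, 0x4d, 0xb5, 0xb1]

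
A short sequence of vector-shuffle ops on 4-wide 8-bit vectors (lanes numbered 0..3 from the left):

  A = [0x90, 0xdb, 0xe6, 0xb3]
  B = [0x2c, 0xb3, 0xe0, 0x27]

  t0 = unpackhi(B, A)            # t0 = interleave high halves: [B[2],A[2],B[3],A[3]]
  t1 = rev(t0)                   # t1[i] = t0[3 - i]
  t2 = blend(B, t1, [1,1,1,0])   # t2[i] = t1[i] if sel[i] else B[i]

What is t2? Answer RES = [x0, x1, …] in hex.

RES = [ 0xb3  0x27  0xe6  0x27 ]

t0 = [0xe0, 0xe6, 0x27, 0xb3]
t1 = [0xb3, 0x27, 0xe6, 0xe0]
t2 = [0xb3, 0x27, 0xe6, 0x27]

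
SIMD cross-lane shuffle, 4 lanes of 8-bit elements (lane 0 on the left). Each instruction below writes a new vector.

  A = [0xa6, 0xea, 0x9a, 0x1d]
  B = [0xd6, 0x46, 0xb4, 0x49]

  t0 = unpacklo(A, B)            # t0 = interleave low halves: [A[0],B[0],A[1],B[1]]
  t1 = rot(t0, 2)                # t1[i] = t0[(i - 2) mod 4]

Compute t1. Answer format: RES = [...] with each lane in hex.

t0 = [0xa6, 0xd6, 0xea, 0x46]
t1 = [0xea, 0x46, 0xa6, 0xd6]

RES = [ 0xea  0x46  0xa6  0xd6 ]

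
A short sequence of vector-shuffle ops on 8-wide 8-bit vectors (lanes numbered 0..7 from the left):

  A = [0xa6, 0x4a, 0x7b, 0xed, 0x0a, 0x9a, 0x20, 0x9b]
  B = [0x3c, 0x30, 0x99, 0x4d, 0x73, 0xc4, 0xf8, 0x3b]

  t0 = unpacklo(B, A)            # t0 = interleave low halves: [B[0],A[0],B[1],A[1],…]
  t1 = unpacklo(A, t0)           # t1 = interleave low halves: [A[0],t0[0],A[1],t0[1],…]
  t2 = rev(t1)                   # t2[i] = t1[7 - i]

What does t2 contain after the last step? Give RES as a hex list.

RES = [ 0x4a  0xed  0x30  0x7b  0xa6  0x4a  0x3c  0xa6 ]

  t0: 3c a6 30 4a 99 7b 4d ed
  t1: a6 3c 4a a6 7b 30 ed 4a
  t2: 4a ed 30 7b a6 4a 3c a6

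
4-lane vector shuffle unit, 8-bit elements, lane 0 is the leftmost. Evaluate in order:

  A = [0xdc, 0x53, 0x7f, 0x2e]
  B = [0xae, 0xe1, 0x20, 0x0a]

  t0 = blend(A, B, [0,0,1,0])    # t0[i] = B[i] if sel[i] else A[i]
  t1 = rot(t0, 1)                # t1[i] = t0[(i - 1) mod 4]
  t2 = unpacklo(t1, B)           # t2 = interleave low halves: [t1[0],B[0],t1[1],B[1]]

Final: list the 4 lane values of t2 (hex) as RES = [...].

→ t0 |dc|53|20|2e|
→ t1 |2e|dc|53|20|
→ t2 |2e|ae|dc|e1|

RES = [ 0x2e  0xae  0xdc  0xe1 ]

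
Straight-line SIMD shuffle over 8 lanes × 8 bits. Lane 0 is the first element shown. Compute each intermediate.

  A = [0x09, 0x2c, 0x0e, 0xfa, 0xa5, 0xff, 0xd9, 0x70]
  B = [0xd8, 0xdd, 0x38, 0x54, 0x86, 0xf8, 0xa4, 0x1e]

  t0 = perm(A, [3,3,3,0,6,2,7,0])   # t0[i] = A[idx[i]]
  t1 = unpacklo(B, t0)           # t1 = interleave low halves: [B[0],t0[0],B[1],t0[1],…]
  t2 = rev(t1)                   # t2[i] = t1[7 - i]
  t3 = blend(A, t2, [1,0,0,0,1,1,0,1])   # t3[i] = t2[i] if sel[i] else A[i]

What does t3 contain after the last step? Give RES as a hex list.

RES = [0x09, 0x2c, 0x0e, 0xfa, 0xfa, 0xdd, 0xd9, 0xd8]

t0 = [0xfa, 0xfa, 0xfa, 0x09, 0xd9, 0x0e, 0x70, 0x09]
t1 = [0xd8, 0xfa, 0xdd, 0xfa, 0x38, 0xfa, 0x54, 0x09]
t2 = [0x09, 0x54, 0xfa, 0x38, 0xfa, 0xdd, 0xfa, 0xd8]
t3 = [0x09, 0x2c, 0x0e, 0xfa, 0xfa, 0xdd, 0xd9, 0xd8]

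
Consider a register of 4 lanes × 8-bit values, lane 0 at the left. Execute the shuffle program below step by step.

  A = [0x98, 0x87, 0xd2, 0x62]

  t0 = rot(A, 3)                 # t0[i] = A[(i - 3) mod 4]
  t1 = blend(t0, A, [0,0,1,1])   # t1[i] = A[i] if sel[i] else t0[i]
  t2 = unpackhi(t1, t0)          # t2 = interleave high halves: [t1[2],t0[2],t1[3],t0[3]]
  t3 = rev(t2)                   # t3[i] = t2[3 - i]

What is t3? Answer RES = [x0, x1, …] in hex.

RES = [ 0x98  0x62  0x62  0xd2 ]

→ t0 |87|d2|62|98|
→ t1 |87|d2|d2|62|
→ t2 |d2|62|62|98|
→ t3 |98|62|62|d2|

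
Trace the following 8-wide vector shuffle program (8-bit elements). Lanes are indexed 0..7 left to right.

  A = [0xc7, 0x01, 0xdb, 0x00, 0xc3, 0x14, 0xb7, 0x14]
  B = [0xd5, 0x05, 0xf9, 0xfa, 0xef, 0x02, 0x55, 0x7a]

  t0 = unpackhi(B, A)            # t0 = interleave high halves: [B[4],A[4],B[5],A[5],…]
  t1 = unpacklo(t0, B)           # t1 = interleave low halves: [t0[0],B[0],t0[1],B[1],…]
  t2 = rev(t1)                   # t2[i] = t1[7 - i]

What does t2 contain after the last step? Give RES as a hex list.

RES = [0xfa, 0x14, 0xf9, 0x02, 0x05, 0xc3, 0xd5, 0xef]

t0 = [0xef, 0xc3, 0x02, 0x14, 0x55, 0xb7, 0x7a, 0x14]
t1 = [0xef, 0xd5, 0xc3, 0x05, 0x02, 0xf9, 0x14, 0xfa]
t2 = [0xfa, 0x14, 0xf9, 0x02, 0x05, 0xc3, 0xd5, 0xef]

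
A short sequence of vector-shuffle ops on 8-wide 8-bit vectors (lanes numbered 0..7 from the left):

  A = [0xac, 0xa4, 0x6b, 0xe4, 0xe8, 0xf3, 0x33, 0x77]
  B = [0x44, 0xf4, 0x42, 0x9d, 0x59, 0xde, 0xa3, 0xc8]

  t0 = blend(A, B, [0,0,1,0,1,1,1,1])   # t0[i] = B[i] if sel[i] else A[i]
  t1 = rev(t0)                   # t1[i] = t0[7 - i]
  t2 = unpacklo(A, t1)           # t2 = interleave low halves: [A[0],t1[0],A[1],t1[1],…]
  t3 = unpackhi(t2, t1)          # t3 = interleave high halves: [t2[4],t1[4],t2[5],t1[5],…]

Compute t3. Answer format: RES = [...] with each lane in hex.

t0 = [0xac, 0xa4, 0x42, 0xe4, 0x59, 0xde, 0xa3, 0xc8]
t1 = [0xc8, 0xa3, 0xde, 0x59, 0xe4, 0x42, 0xa4, 0xac]
t2 = [0xac, 0xc8, 0xa4, 0xa3, 0x6b, 0xde, 0xe4, 0x59]
t3 = [0x6b, 0xe4, 0xde, 0x42, 0xe4, 0xa4, 0x59, 0xac]

RES = [0x6b, 0xe4, 0xde, 0x42, 0xe4, 0xa4, 0x59, 0xac]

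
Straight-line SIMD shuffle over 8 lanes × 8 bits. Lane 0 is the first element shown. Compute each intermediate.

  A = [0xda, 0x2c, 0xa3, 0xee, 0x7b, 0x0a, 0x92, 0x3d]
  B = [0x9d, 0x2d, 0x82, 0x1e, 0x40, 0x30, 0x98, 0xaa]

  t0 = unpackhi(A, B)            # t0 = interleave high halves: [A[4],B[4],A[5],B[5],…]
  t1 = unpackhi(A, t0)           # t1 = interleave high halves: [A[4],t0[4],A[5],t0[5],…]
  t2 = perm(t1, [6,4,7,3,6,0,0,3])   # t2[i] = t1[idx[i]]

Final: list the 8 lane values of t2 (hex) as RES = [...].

→ t0 |7b|40|0a|30|92|98|3d|aa|
→ t1 |7b|92|0a|98|92|3d|3d|aa|
→ t2 |3d|92|aa|98|3d|7b|7b|98|

RES = [ 0x3d  0x92  0xaa  0x98  0x3d  0x7b  0x7b  0x98 ]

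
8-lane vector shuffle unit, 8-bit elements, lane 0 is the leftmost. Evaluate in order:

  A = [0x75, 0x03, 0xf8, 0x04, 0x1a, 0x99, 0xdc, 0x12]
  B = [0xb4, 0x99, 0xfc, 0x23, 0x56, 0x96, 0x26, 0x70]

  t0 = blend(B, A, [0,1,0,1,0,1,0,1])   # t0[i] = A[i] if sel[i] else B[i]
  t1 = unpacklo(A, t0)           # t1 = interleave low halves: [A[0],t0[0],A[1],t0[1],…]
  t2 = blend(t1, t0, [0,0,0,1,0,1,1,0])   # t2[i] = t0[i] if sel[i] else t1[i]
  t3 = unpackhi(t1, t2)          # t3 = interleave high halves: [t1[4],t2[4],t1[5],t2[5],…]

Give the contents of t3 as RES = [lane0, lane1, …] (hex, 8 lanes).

RES = [0xf8, 0xf8, 0xfc, 0x99, 0x04, 0x26, 0x04, 0x04]

→ t0 |b4|03|fc|04|56|99|26|12|
→ t1 |75|b4|03|03|f8|fc|04|04|
→ t2 |75|b4|03|04|f8|99|26|04|
→ t3 |f8|f8|fc|99|04|26|04|04|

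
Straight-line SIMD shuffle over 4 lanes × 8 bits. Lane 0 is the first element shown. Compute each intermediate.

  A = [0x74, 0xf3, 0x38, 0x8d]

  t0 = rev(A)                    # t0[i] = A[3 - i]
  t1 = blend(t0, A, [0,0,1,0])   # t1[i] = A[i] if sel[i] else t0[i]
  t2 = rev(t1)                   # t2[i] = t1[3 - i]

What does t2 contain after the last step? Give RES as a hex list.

→ t0 |8d|38|f3|74|
→ t1 |8d|38|38|74|
→ t2 |74|38|38|8d|

RES = [ 0x74  0x38  0x38  0x8d ]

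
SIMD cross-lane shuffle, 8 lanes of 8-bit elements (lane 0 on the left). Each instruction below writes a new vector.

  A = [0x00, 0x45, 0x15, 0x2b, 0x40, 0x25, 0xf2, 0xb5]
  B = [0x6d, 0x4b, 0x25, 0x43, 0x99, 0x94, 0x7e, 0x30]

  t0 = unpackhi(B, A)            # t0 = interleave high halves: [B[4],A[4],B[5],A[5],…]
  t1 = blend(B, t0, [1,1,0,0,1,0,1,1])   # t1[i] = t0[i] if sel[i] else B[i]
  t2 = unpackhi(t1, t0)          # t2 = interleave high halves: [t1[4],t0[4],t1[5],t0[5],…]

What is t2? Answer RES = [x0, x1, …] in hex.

RES = [ 0x7e  0x7e  0x94  0xf2  0x30  0x30  0xb5  0xb5 ]

t0 = [0x99, 0x40, 0x94, 0x25, 0x7e, 0xf2, 0x30, 0xb5]
t1 = [0x99, 0x40, 0x25, 0x43, 0x7e, 0x94, 0x30, 0xb5]
t2 = [0x7e, 0x7e, 0x94, 0xf2, 0x30, 0x30, 0xb5, 0xb5]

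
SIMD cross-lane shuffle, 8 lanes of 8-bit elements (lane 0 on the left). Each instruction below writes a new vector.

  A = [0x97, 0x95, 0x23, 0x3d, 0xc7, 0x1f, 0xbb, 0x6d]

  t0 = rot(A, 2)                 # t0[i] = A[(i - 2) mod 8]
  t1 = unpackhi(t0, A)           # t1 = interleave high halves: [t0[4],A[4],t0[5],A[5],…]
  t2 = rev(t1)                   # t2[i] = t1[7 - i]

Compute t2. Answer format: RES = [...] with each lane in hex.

→ t0 |bb|6d|97|95|23|3d|c7|1f|
→ t1 |23|c7|3d|1f|c7|bb|1f|6d|
→ t2 |6d|1f|bb|c7|1f|3d|c7|23|

RES = [0x6d, 0x1f, 0xbb, 0xc7, 0x1f, 0x3d, 0xc7, 0x23]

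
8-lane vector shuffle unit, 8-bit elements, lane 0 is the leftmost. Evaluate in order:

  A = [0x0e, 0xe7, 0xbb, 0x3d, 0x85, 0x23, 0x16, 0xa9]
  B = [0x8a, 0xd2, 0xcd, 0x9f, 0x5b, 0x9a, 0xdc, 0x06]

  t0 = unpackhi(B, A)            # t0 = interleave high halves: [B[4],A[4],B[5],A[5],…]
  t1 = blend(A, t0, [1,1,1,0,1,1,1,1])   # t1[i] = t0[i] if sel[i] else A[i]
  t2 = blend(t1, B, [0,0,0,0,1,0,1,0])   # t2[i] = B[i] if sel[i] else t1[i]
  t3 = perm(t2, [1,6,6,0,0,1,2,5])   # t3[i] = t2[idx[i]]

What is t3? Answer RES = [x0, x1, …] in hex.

RES = [ 0x85  0xdc  0xdc  0x5b  0x5b  0x85  0x9a  0x16 ]

  t0: 5b 85 9a 23 dc 16 06 a9
  t1: 5b 85 9a 3d dc 16 06 a9
  t2: 5b 85 9a 3d 5b 16 dc a9
  t3: 85 dc dc 5b 5b 85 9a 16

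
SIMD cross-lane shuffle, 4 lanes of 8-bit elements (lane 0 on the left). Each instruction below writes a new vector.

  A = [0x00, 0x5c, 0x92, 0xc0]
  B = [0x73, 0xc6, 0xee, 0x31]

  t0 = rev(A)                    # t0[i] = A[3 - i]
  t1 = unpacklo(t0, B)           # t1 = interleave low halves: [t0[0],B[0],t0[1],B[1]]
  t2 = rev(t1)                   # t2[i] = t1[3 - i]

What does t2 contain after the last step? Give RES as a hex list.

  t0: c0 92 5c 00
  t1: c0 73 92 c6
  t2: c6 92 73 c0

RES = [ 0xc6  0x92  0x73  0xc0 ]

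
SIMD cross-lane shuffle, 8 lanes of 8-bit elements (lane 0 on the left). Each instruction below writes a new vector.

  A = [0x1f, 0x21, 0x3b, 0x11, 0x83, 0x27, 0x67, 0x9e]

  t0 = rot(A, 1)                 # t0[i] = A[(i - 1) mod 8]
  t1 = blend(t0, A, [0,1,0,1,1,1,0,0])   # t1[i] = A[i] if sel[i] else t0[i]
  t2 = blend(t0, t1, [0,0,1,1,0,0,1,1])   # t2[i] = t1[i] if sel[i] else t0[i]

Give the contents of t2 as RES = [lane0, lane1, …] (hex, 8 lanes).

→ t0 |9e|1f|21|3b|11|83|27|67|
→ t1 |9e|21|21|11|83|27|27|67|
→ t2 |9e|1f|21|11|11|83|27|67|

RES = [0x9e, 0x1f, 0x21, 0x11, 0x11, 0x83, 0x27, 0x67]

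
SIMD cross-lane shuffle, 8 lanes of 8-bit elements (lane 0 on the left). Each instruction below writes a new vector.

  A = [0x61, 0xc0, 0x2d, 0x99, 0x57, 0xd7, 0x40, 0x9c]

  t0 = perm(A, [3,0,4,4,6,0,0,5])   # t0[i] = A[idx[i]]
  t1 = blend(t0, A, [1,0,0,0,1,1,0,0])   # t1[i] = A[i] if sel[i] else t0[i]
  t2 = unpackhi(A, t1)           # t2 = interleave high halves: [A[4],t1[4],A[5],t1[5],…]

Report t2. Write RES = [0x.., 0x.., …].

t0 = [0x99, 0x61, 0x57, 0x57, 0x40, 0x61, 0x61, 0xd7]
t1 = [0x61, 0x61, 0x57, 0x57, 0x57, 0xd7, 0x61, 0xd7]
t2 = [0x57, 0x57, 0xd7, 0xd7, 0x40, 0x61, 0x9c, 0xd7]

RES = [ 0x57  0x57  0xd7  0xd7  0x40  0x61  0x9c  0xd7 ]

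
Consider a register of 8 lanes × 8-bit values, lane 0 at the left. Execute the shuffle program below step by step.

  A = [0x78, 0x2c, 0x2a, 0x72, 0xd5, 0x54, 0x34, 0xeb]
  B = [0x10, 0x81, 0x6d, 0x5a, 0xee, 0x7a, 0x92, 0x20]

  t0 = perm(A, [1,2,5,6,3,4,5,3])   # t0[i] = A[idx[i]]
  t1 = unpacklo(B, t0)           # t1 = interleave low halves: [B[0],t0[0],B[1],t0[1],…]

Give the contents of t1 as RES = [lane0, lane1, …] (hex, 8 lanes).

  t0: 2c 2a 54 34 72 d5 54 72
  t1: 10 2c 81 2a 6d 54 5a 34

RES = [ 0x10  0x2c  0x81  0x2a  0x6d  0x54  0x5a  0x34 ]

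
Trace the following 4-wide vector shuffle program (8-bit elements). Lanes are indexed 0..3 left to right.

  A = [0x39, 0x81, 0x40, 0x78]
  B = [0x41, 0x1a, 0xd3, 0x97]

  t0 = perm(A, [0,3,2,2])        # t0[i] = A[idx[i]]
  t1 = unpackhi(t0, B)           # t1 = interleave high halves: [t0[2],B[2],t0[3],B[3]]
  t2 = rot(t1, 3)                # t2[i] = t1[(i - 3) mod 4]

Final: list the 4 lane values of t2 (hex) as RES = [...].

RES = [ 0xd3  0x40  0x97  0x40 ]

t0 = [0x39, 0x78, 0x40, 0x40]
t1 = [0x40, 0xd3, 0x40, 0x97]
t2 = [0xd3, 0x40, 0x97, 0x40]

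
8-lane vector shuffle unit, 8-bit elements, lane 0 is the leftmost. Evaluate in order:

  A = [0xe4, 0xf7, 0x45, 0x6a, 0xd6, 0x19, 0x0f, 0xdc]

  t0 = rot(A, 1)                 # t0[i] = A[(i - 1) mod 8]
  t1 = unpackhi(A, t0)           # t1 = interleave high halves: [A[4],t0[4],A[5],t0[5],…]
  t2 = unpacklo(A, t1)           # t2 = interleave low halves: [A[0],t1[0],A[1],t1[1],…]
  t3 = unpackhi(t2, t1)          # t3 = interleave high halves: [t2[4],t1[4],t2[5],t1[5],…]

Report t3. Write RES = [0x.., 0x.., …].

  t0: dc e4 f7 45 6a d6 19 0f
  t1: d6 6a 19 d6 0f 19 dc 0f
  t2: e4 d6 f7 6a 45 19 6a d6
  t3: 45 0f 19 19 6a dc d6 0f

RES = [ 0x45  0x0f  0x19  0x19  0x6a  0xdc  0xd6  0x0f ]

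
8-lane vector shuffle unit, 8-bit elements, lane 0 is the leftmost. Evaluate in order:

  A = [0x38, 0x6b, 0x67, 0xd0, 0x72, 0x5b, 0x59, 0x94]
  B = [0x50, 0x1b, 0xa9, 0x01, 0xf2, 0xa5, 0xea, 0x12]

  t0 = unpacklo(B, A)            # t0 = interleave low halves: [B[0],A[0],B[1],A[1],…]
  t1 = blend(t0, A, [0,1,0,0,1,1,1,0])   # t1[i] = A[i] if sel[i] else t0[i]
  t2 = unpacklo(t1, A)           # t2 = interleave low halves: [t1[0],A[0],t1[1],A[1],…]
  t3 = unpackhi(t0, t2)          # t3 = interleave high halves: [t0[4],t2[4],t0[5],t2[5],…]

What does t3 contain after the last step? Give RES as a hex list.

RES = [0xa9, 0x1b, 0x67, 0x67, 0x01, 0x6b, 0xd0, 0xd0]

t0 = [0x50, 0x38, 0x1b, 0x6b, 0xa9, 0x67, 0x01, 0xd0]
t1 = [0x50, 0x6b, 0x1b, 0x6b, 0x72, 0x5b, 0x59, 0xd0]
t2 = [0x50, 0x38, 0x6b, 0x6b, 0x1b, 0x67, 0x6b, 0xd0]
t3 = [0xa9, 0x1b, 0x67, 0x67, 0x01, 0x6b, 0xd0, 0xd0]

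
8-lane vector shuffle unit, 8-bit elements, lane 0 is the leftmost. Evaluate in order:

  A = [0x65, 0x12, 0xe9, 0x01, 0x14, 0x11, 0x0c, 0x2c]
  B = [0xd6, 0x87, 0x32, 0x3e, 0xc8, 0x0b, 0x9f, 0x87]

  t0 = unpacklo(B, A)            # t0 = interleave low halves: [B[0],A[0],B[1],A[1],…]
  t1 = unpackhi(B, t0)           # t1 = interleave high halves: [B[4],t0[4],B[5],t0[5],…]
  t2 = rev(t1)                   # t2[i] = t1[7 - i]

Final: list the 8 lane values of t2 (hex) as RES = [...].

→ t0 |d6|65|87|12|32|e9|3e|01|
→ t1 |c8|32|0b|e9|9f|3e|87|01|
→ t2 |01|87|3e|9f|e9|0b|32|c8|

RES = [ 0x01  0x87  0x3e  0x9f  0xe9  0x0b  0x32  0xc8 ]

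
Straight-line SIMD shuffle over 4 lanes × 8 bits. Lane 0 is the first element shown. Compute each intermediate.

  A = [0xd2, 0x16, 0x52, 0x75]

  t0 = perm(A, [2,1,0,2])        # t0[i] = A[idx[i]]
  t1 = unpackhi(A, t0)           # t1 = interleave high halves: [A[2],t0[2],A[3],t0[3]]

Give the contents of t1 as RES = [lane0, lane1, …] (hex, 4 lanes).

RES = [0x52, 0xd2, 0x75, 0x52]

→ t0 |52|16|d2|52|
→ t1 |52|d2|75|52|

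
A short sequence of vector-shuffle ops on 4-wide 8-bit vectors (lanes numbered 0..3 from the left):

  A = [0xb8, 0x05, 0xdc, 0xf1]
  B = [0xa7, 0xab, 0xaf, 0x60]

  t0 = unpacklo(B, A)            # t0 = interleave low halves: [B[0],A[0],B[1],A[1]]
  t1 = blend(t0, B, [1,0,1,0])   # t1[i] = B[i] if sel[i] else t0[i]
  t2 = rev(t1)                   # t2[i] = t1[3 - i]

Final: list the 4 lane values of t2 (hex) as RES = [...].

t0 = [0xa7, 0xb8, 0xab, 0x05]
t1 = [0xa7, 0xb8, 0xaf, 0x05]
t2 = [0x05, 0xaf, 0xb8, 0xa7]

RES = [0x05, 0xaf, 0xb8, 0xa7]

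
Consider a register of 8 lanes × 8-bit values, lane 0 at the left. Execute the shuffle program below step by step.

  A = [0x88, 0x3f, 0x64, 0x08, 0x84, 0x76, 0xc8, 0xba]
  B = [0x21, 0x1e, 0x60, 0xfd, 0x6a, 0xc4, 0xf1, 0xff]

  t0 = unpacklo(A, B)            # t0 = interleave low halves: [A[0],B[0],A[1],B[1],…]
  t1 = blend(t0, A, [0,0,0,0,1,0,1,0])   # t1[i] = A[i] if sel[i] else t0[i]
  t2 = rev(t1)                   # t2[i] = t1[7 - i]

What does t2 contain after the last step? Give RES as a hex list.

RES = [0xfd, 0xc8, 0x60, 0x84, 0x1e, 0x3f, 0x21, 0x88]

→ t0 |88|21|3f|1e|64|60|08|fd|
→ t1 |88|21|3f|1e|84|60|c8|fd|
→ t2 |fd|c8|60|84|1e|3f|21|88|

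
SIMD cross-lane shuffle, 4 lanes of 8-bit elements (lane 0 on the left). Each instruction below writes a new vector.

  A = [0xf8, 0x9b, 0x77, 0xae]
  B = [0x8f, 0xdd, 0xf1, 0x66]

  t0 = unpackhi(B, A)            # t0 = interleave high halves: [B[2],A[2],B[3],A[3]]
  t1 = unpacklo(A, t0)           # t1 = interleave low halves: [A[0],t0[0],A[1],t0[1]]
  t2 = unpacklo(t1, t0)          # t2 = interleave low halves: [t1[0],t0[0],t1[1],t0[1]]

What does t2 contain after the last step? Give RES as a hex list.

  t0: f1 77 66 ae
  t1: f8 f1 9b 77
  t2: f8 f1 f1 77

RES = [0xf8, 0xf1, 0xf1, 0x77]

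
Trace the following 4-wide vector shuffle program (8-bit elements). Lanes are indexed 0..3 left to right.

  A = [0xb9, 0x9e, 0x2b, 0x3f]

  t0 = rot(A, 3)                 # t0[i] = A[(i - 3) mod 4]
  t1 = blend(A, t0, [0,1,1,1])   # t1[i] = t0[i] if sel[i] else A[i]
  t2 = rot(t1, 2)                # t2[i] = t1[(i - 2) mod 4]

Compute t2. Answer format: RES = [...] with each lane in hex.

  t0: 9e 2b 3f b9
  t1: b9 2b 3f b9
  t2: 3f b9 b9 2b

RES = [ 0x3f  0xb9  0xb9  0x2b ]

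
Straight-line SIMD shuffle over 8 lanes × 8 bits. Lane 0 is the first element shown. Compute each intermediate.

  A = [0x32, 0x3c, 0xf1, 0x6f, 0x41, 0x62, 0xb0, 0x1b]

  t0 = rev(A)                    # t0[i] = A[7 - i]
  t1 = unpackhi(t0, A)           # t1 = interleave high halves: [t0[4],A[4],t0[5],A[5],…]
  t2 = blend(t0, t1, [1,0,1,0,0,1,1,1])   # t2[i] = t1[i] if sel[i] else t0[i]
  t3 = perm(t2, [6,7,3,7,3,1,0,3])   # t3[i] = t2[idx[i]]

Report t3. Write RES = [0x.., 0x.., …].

→ t0 |1b|b0|62|41|6f|f1|3c|32|
→ t1 |6f|41|f1|62|3c|b0|32|1b|
→ t2 |6f|b0|f1|41|6f|b0|32|1b|
→ t3 |32|1b|41|1b|41|b0|6f|41|

RES = [ 0x32  0x1b  0x41  0x1b  0x41  0xb0  0x6f  0x41 ]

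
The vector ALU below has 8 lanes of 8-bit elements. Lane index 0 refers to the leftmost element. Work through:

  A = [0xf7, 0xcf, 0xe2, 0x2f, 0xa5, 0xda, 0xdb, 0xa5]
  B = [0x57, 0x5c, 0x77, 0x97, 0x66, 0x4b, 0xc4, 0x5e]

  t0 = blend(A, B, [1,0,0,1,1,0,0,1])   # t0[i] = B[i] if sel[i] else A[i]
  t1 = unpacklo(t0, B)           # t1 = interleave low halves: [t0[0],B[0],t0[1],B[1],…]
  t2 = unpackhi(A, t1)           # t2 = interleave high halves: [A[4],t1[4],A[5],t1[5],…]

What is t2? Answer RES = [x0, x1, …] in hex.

t0 = [0x57, 0xcf, 0xe2, 0x97, 0x66, 0xda, 0xdb, 0x5e]
t1 = [0x57, 0x57, 0xcf, 0x5c, 0xe2, 0x77, 0x97, 0x97]
t2 = [0xa5, 0xe2, 0xda, 0x77, 0xdb, 0x97, 0xa5, 0x97]

RES = [0xa5, 0xe2, 0xda, 0x77, 0xdb, 0x97, 0xa5, 0x97]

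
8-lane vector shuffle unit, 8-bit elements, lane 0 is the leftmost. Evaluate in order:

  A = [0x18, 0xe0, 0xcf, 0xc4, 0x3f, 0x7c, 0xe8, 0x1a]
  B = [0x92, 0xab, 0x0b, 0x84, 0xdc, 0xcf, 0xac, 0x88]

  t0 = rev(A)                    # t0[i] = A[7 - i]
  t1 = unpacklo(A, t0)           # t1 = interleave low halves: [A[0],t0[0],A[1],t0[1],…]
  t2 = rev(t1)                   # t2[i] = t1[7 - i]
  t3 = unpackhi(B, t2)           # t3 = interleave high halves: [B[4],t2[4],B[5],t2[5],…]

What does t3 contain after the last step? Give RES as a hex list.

→ t0 |1a|e8|7c|3f|c4|cf|e0|18|
→ t1 |18|1a|e0|e8|cf|7c|c4|3f|
→ t2 |3f|c4|7c|cf|e8|e0|1a|18|
→ t3 |dc|e8|cf|e0|ac|1a|88|18|

RES = [ 0xdc  0xe8  0xcf  0xe0  0xac  0x1a  0x88  0x18 ]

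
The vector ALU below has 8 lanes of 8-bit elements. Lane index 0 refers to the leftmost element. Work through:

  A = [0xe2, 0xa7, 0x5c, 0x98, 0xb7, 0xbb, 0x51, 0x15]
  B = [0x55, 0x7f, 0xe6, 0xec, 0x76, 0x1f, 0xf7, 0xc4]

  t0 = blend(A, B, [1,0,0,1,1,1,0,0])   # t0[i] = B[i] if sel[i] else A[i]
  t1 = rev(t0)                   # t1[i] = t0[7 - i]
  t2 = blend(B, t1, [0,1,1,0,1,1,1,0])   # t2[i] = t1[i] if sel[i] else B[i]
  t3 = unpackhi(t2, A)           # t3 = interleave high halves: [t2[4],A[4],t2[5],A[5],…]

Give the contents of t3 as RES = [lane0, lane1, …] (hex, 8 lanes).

t0 = [0x55, 0xa7, 0x5c, 0xec, 0x76, 0x1f, 0x51, 0x15]
t1 = [0x15, 0x51, 0x1f, 0x76, 0xec, 0x5c, 0xa7, 0x55]
t2 = [0x55, 0x51, 0x1f, 0xec, 0xec, 0x5c, 0xa7, 0xc4]
t3 = [0xec, 0xb7, 0x5c, 0xbb, 0xa7, 0x51, 0xc4, 0x15]

RES = [0xec, 0xb7, 0x5c, 0xbb, 0xa7, 0x51, 0xc4, 0x15]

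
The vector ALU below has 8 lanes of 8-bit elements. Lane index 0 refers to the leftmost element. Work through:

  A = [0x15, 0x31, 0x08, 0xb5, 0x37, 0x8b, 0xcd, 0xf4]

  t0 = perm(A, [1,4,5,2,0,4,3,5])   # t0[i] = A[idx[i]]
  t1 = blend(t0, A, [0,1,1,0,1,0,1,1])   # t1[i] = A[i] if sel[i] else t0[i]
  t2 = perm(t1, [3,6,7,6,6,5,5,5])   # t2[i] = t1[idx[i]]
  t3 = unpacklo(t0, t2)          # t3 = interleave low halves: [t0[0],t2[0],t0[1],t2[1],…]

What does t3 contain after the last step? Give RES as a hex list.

RES = [0x31, 0x08, 0x37, 0xcd, 0x8b, 0xf4, 0x08, 0xcd]

  t0: 31 37 8b 08 15 37 b5 8b
  t1: 31 31 08 08 37 37 cd f4
  t2: 08 cd f4 cd cd 37 37 37
  t3: 31 08 37 cd 8b f4 08 cd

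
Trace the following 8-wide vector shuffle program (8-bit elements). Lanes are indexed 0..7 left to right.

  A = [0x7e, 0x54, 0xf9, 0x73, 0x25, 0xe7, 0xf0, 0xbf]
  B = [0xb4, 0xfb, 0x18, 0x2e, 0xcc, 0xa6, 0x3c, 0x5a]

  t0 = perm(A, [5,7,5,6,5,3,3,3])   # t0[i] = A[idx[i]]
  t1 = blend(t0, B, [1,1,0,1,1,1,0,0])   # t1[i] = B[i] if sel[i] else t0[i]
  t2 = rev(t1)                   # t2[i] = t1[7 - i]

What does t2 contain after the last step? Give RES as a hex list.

  t0: e7 bf e7 f0 e7 73 73 73
  t1: b4 fb e7 2e cc a6 73 73
  t2: 73 73 a6 cc 2e e7 fb b4

RES = [0x73, 0x73, 0xa6, 0xcc, 0x2e, 0xe7, 0xfb, 0xb4]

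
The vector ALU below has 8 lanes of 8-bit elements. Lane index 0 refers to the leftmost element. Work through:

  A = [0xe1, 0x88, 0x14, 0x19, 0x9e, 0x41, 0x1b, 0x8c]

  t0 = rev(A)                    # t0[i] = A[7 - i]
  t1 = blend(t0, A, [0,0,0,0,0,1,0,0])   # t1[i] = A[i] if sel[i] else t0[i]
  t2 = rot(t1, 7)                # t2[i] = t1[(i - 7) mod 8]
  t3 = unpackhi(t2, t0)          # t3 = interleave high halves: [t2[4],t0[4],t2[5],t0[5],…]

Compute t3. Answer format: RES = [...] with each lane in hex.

RES = [0x41, 0x19, 0x88, 0x14, 0xe1, 0x88, 0x8c, 0xe1]

  t0: 8c 1b 41 9e 19 14 88 e1
  t1: 8c 1b 41 9e 19 41 88 e1
  t2: 1b 41 9e 19 41 88 e1 8c
  t3: 41 19 88 14 e1 88 8c e1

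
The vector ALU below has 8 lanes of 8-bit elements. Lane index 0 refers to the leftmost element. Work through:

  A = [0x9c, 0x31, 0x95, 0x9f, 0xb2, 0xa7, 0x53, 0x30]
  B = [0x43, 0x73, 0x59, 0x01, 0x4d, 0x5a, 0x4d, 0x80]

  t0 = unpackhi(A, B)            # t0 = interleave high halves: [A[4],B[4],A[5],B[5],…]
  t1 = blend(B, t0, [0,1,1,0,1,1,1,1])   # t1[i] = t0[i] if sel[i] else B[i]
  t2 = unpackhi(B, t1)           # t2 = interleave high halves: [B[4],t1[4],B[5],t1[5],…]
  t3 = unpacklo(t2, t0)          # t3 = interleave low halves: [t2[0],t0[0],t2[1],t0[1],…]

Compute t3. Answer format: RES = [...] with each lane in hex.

RES = [ 0x4d  0xb2  0x53  0x4d  0x5a  0xa7  0x4d  0x5a ]

→ t0 |b2|4d|a7|5a|53|4d|30|80|
→ t1 |43|4d|a7|01|53|4d|30|80|
→ t2 |4d|53|5a|4d|4d|30|80|80|
→ t3 |4d|b2|53|4d|5a|a7|4d|5a|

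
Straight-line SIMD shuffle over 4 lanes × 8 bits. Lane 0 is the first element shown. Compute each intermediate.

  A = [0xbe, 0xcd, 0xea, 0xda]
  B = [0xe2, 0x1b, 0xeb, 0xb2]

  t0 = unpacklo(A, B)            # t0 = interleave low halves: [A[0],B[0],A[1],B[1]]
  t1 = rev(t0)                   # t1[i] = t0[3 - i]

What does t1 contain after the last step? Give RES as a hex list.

RES = [ 0x1b  0xcd  0xe2  0xbe ]

  t0: be e2 cd 1b
  t1: 1b cd e2 be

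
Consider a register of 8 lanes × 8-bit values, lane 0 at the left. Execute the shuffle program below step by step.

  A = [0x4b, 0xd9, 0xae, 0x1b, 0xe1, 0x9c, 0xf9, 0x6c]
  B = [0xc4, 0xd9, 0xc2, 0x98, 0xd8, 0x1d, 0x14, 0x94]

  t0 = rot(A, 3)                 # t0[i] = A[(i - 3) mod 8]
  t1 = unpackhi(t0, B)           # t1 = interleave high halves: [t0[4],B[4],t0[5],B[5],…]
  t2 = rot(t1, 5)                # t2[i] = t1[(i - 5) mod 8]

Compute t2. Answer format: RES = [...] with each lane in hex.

RES = [0x1d, 0x1b, 0x14, 0xe1, 0x94, 0xd9, 0xd8, 0xae]

  t0: 9c f9 6c 4b d9 ae 1b e1
  t1: d9 d8 ae 1d 1b 14 e1 94
  t2: 1d 1b 14 e1 94 d9 d8 ae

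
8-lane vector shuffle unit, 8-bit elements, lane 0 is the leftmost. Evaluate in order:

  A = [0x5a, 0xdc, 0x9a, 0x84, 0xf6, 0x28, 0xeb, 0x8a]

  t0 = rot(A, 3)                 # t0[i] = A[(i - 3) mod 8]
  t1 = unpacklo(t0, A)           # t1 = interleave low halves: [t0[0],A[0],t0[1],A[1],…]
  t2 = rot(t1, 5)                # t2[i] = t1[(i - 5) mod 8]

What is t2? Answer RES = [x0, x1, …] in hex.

  t0: 28 eb 8a 5a dc 9a 84 f6
  t1: 28 5a eb dc 8a 9a 5a 84
  t2: dc 8a 9a 5a 84 28 5a eb

RES = [ 0xdc  0x8a  0x9a  0x5a  0x84  0x28  0x5a  0xeb ]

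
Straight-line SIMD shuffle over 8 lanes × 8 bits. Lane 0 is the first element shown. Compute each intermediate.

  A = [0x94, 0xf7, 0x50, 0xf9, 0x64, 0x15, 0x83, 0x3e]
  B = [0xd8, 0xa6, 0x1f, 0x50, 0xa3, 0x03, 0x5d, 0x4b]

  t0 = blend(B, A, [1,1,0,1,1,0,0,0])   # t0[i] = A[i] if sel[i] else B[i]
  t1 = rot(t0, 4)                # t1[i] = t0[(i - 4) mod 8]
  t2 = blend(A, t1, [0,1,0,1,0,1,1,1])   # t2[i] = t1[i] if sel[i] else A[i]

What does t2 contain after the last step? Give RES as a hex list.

  t0: 94 f7 1f f9 64 03 5d 4b
  t1: 64 03 5d 4b 94 f7 1f f9
  t2: 94 03 50 4b 64 f7 1f f9

RES = [0x94, 0x03, 0x50, 0x4b, 0x64, 0xf7, 0x1f, 0xf9]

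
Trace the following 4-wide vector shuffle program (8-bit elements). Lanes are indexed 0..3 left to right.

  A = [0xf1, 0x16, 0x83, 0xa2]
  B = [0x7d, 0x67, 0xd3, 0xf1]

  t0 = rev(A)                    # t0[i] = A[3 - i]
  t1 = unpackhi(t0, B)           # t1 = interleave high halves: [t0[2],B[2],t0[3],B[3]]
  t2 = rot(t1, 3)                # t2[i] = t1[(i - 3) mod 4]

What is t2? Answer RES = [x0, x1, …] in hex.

RES = [0xd3, 0xf1, 0xf1, 0x16]

→ t0 |a2|83|16|f1|
→ t1 |16|d3|f1|f1|
→ t2 |d3|f1|f1|16|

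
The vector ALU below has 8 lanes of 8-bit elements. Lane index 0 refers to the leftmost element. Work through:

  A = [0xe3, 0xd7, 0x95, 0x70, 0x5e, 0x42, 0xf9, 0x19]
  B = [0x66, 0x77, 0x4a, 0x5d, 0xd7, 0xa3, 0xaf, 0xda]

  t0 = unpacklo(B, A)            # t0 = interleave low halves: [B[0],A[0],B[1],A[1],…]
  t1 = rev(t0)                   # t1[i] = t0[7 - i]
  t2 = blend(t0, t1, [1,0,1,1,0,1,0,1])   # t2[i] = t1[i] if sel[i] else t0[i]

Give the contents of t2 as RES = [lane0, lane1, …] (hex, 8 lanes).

t0 = [0x66, 0xe3, 0x77, 0xd7, 0x4a, 0x95, 0x5d, 0x70]
t1 = [0x70, 0x5d, 0x95, 0x4a, 0xd7, 0x77, 0xe3, 0x66]
t2 = [0x70, 0xe3, 0x95, 0x4a, 0x4a, 0x77, 0x5d, 0x66]

RES = [0x70, 0xe3, 0x95, 0x4a, 0x4a, 0x77, 0x5d, 0x66]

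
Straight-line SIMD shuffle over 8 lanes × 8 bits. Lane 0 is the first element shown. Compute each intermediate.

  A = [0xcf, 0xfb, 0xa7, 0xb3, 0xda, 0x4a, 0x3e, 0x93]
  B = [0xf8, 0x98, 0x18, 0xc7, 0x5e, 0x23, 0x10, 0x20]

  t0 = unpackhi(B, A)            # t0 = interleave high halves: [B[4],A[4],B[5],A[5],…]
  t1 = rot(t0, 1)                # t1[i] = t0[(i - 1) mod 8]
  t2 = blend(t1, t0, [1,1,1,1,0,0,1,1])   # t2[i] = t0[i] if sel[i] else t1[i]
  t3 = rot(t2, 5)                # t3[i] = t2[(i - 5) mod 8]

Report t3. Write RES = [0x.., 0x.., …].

  t0: 5e da 23 4a 10 3e 20 93
  t1: 93 5e da 23 4a 10 3e 20
  t2: 5e da 23 4a 4a 10 20 93
  t3: 4a 4a 10 20 93 5e da 23

RES = [0x4a, 0x4a, 0x10, 0x20, 0x93, 0x5e, 0xda, 0x23]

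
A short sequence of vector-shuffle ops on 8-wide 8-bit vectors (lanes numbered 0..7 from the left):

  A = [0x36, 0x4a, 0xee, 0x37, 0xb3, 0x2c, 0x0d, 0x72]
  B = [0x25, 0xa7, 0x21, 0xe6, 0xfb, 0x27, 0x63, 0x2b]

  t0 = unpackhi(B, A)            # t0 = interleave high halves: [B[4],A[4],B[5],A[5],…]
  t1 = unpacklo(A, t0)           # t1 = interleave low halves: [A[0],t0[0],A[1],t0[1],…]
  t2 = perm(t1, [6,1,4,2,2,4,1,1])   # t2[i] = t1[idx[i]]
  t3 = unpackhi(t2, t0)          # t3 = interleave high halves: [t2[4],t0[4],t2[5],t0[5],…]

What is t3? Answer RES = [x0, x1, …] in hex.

RES = [ 0x4a  0x63  0xee  0x0d  0xfb  0x2b  0xfb  0x72 ]

t0 = [0xfb, 0xb3, 0x27, 0x2c, 0x63, 0x0d, 0x2b, 0x72]
t1 = [0x36, 0xfb, 0x4a, 0xb3, 0xee, 0x27, 0x37, 0x2c]
t2 = [0x37, 0xfb, 0xee, 0x4a, 0x4a, 0xee, 0xfb, 0xfb]
t3 = [0x4a, 0x63, 0xee, 0x0d, 0xfb, 0x2b, 0xfb, 0x72]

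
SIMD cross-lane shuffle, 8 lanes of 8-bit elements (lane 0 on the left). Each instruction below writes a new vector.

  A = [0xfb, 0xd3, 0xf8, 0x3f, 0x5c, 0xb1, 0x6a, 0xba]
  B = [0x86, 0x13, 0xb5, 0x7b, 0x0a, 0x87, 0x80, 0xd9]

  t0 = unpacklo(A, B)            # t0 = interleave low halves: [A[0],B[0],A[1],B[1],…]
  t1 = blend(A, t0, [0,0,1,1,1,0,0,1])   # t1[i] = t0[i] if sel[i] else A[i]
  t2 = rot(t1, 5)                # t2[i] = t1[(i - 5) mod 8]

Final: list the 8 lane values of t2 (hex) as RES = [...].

  t0: fb 86 d3 13 f8 b5 3f 7b
  t1: fb d3 d3 13 f8 b1 6a 7b
  t2: 13 f8 b1 6a 7b fb d3 d3

RES = [ 0x13  0xf8  0xb1  0x6a  0x7b  0xfb  0xd3  0xd3 ]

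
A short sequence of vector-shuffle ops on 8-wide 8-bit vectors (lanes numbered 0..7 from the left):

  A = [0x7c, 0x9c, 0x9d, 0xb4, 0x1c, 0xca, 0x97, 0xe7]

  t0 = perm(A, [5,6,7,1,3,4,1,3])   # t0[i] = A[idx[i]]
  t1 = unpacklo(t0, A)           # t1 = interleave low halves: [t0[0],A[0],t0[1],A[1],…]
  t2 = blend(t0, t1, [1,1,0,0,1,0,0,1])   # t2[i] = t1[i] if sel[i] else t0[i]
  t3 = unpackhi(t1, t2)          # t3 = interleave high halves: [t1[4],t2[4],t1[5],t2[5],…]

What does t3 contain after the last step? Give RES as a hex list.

→ t0 |ca|97|e7|9c|b4|1c|9c|b4|
→ t1 |ca|7c|97|9c|e7|9d|9c|b4|
→ t2 |ca|7c|e7|9c|e7|1c|9c|b4|
→ t3 |e7|e7|9d|1c|9c|9c|b4|b4|

RES = [0xe7, 0xe7, 0x9d, 0x1c, 0x9c, 0x9c, 0xb4, 0xb4]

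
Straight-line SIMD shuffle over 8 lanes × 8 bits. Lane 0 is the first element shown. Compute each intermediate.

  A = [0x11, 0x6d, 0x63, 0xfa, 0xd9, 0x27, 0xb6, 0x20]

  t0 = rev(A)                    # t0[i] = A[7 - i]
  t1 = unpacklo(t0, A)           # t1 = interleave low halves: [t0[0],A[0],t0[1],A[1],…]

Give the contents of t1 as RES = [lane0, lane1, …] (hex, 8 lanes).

RES = [ 0x20  0x11  0xb6  0x6d  0x27  0x63  0xd9  0xfa ]

→ t0 |20|b6|27|d9|fa|63|6d|11|
→ t1 |20|11|b6|6d|27|63|d9|fa|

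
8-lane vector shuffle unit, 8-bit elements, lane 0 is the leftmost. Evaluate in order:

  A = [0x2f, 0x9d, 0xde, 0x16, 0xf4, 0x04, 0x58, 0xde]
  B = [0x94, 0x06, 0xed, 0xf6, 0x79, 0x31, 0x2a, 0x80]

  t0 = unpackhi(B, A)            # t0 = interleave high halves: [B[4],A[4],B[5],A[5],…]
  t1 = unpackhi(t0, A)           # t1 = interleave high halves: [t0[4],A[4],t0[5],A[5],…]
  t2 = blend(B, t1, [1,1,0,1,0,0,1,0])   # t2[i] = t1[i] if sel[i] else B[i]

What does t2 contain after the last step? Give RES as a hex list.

RES = [0x2a, 0xf4, 0xed, 0x04, 0x79, 0x31, 0xde, 0x80]

t0 = [0x79, 0xf4, 0x31, 0x04, 0x2a, 0x58, 0x80, 0xde]
t1 = [0x2a, 0xf4, 0x58, 0x04, 0x80, 0x58, 0xde, 0xde]
t2 = [0x2a, 0xf4, 0xed, 0x04, 0x79, 0x31, 0xde, 0x80]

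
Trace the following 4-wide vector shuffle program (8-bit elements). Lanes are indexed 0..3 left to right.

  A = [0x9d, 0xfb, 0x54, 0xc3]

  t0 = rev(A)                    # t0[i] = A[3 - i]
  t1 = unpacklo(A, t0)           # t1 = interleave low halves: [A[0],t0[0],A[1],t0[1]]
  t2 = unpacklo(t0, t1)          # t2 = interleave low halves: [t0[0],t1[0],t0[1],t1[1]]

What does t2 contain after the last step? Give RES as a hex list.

  t0: c3 54 fb 9d
  t1: 9d c3 fb 54
  t2: c3 9d 54 c3

RES = [0xc3, 0x9d, 0x54, 0xc3]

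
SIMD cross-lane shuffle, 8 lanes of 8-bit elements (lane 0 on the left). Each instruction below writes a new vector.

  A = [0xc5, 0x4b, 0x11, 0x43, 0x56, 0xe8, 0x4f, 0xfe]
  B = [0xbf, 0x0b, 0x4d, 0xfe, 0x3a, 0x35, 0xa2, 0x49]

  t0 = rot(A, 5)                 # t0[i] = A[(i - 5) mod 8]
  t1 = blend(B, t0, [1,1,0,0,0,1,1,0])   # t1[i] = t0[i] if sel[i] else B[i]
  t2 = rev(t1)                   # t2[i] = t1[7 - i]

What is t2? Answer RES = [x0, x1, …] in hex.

RES = [ 0x49  0x4b  0xc5  0x3a  0xfe  0x4d  0x56  0x43 ]

→ t0 |43|56|e8|4f|fe|c5|4b|11|
→ t1 |43|56|4d|fe|3a|c5|4b|49|
→ t2 |49|4b|c5|3a|fe|4d|56|43|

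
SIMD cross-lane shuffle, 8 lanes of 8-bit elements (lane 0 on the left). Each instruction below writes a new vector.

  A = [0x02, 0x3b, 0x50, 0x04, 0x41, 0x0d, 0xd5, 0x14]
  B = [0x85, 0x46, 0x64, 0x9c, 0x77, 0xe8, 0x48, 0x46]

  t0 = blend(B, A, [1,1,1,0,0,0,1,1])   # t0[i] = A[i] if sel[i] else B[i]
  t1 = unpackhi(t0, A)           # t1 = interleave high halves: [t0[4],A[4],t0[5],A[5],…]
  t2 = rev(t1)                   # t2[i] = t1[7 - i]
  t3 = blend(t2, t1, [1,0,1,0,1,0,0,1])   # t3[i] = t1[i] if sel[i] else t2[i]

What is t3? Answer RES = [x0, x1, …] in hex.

t0 = [0x02, 0x3b, 0x50, 0x9c, 0x77, 0xe8, 0xd5, 0x14]
t1 = [0x77, 0x41, 0xe8, 0x0d, 0xd5, 0xd5, 0x14, 0x14]
t2 = [0x14, 0x14, 0xd5, 0xd5, 0x0d, 0xe8, 0x41, 0x77]
t3 = [0x77, 0x14, 0xe8, 0xd5, 0xd5, 0xe8, 0x41, 0x14]

RES = [ 0x77  0x14  0xe8  0xd5  0xd5  0xe8  0x41  0x14 ]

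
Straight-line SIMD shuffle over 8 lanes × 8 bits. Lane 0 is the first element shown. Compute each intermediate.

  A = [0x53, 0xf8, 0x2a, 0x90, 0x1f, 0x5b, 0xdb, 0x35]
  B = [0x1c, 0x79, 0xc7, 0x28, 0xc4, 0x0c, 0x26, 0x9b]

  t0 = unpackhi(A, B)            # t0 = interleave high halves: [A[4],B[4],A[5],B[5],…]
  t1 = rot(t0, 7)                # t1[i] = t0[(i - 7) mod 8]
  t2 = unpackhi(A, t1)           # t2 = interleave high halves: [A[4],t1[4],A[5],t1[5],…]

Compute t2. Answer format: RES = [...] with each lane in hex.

  t0: 1f c4 5b 0c db 26 35 9b
  t1: c4 5b 0c db 26 35 9b 1f
  t2: 1f 26 5b 35 db 9b 35 1f

RES = [0x1f, 0x26, 0x5b, 0x35, 0xdb, 0x9b, 0x35, 0x1f]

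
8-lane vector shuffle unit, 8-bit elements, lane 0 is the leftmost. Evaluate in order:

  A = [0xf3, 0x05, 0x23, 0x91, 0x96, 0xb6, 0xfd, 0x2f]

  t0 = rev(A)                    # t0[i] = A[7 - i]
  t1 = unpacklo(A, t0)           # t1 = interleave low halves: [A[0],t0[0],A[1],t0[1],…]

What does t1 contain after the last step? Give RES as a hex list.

RES = [0xf3, 0x2f, 0x05, 0xfd, 0x23, 0xb6, 0x91, 0x96]

→ t0 |2f|fd|b6|96|91|23|05|f3|
→ t1 |f3|2f|05|fd|23|b6|91|96|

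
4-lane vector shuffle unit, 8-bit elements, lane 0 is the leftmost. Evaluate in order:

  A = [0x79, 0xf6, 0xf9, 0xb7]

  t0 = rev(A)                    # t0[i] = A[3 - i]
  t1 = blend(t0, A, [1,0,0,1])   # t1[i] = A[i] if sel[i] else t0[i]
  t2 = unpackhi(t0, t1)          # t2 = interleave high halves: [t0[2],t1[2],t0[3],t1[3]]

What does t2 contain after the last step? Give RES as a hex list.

  t0: b7 f9 f6 79
  t1: 79 f9 f6 b7
  t2: f6 f6 79 b7

RES = [0xf6, 0xf6, 0x79, 0xb7]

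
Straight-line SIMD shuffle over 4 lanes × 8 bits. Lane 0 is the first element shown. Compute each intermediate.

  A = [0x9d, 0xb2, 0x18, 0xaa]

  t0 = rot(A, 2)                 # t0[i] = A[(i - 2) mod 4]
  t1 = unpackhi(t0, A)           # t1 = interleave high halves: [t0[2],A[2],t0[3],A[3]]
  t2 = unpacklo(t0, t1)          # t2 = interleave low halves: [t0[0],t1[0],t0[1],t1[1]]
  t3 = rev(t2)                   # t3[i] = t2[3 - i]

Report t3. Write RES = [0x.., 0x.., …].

→ t0 |18|aa|9d|b2|
→ t1 |9d|18|b2|aa|
→ t2 |18|9d|aa|18|
→ t3 |18|aa|9d|18|

RES = [0x18, 0xaa, 0x9d, 0x18]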